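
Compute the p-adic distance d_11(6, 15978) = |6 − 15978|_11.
d_11(6, 15978) = 1/1331

Step 1 — x − y = 6 − 15978 = -15972. Step 2 — v_11(-15972) = 3 (factor: -15972 = −(11^3 · 12); the sign does not affect v_p). Step 3 — |x − y|_11 = 11^{-3} = 1/1331.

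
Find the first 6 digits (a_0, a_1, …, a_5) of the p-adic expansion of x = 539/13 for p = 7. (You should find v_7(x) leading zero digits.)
(a_0, …, a_5) = (0, 0, 3, 4, 1, 3)

v_7(539/13) = 2, so a_0 = ... = a_1 = 0. Factor out: x = 7^2 · u with u = 11/13 a unit in ℤ_7. Expand u iteratively via a_{v+i} = u_i mod 7, u_{i+1} = (u_i − a_{v+i})/7:
  u_0 = 11/13;  a_2 = 3;  u_1 = (u_0 − 3)/7 = -4/13
  u_1 = -4/13;  a_3 = 4;  u_2 = (u_1 − 4)/7 = -8/13
  u_2 = -8/13;  a_4 = 1;  u_3 = (u_2 − 1)/7 = -3/13
  u_3 = -3/13;  a_5 = 3;  u_4 = (u_3 − 3)/7 = -6/13
Digits: (0, 0, 3, 4, 1, 3).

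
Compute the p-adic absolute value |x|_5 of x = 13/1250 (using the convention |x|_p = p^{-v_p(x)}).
|13/1250|_5 = 625

Step 1 — compute v_5(x) by factoring powers of 5 out of the numerator and denominator: v_5(13/1250) = -4. Step 2 — apply |x|_p = p^{-v_p(x)} = 5^{4} = 625.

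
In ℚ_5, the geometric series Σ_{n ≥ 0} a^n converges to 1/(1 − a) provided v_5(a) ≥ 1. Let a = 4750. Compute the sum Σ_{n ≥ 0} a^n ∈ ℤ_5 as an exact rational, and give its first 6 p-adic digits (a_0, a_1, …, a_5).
Σ a^n = 1/(1 − a) = -1/4749;  first 6 digits = (1, 0, 0, 3, 2, 1)

v_5(a) = 3 ≥ 1, so the series converges in ℤ_5 to 1/(1 − a) = 1/(1 − 4750) = -1/4749. Expand this rational in ℤ_5: compute digits iteratively via d_i = x_i mod 5, x_{i+1} = (x_i − d_i)/5. The first 6 digits are (1, 0, 0, 3, 2, 1).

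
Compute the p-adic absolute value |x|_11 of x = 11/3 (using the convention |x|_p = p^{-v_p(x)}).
|11/3|_11 = 1/11

Step 1 — compute v_11(x) by factoring powers of 11 out of the numerator and denominator: v_11(11/3) = 1. Step 2 — apply |x|_p = p^{-v_p(x)} = 11^{-1} = 1/11.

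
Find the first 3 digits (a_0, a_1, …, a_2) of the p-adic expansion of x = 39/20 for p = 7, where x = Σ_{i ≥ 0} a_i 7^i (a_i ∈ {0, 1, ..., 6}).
(a_0, …, a_2) = (3, 3, 2)

v_7(39/20) = 0 (numerator and denominator both coprime to 7), so x ∈ ℤ_7^×. Compute digits iteratively via a_i = x_i mod 7, x_{i+1} = (x_i − a_i)/7, with x_0 = x:
  x_0 = 39/20;  a_0 = 3;  x_1 = (x_0 − 3)/7 = -3/20
  x_1 = -3/20;  a_1 = 3;  x_2 = (x_1 − 3)/7 = -9/20
  x_2 = -9/20;  a_2 = 2;  x_3 = (x_2 − 2)/7 = -7/20
Digits: (3, 3, 2).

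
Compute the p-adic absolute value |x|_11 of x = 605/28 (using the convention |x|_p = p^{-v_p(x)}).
|605/28|_11 = 1/121

Step 1 — compute v_11(x) by factoring powers of 11 out of the numerator and denominator: v_11(605/28) = 2. Step 2 — apply |x|_p = p^{-v_p(x)} = 11^{-2} = 1/121.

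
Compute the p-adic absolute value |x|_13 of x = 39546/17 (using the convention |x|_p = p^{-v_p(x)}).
|39546/17|_13 = 1/2197

Step 1 — compute v_13(x) by factoring powers of 13 out of the numerator and denominator: v_13(39546/17) = 3. Step 2 — apply |x|_p = p^{-v_p(x)} = 13^{-3} = 1/2197.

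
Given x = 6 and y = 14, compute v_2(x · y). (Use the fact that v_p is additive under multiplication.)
v_2(84) = 2

v_p(x) = 1 (factor: 6 = 2^1 · 3); v_p(y) = 1 (factor: 14 = 2^1 · 7). Additivity: v_p(xy) = v_p(x) + v_p(y) = 1 + 1 = 2. (Direct check: xy = 84 = 2^2 · (21).)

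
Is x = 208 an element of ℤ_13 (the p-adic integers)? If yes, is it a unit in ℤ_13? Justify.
x ∈ ℤ_13 but not a unit; v_13(x) = 1 > 0

ℤ_13 = {x ∈ ℚ_13 : v_13(x) ≥ 0} and ℤ_13^× = {x ∈ ℤ_13 : v_13(x) = 0}. Here v_13(208) = v_13(num) − v_13(den) = 1; compare against these criteria.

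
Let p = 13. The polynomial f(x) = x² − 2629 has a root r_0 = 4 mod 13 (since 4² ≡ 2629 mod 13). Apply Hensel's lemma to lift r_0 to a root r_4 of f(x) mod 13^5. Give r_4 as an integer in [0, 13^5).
r_4 = 300707 (mod 371293)

Hensel's recurrence: r_{i+1} = r_i − f(r_i)·(f′(r_i))^{-1} mod 13^{i+2}, with f′(x) = 2x. Iterate:
  r_0 = 4 (mod 13)
  r_1 = 56 (mod 169)
  r_2 = 1915 (mod 2197)
  r_3 = 15097 (mod 28561)
  r_4 = 300707 (mod 371293)
Final: r_4 = 300707, and one checks f(r_4) ≡ 0 mod 13^5.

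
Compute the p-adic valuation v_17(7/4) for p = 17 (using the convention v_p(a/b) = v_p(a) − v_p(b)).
v_17(7/4) = 0

Factor powers of 17 from the numerator and denominator of the reduced fraction: 7 = 17^0 · 7 and 4 = 17^0 · 4. Apply v_p(a/b) = v_p(a) − v_p(b): v_17(7/4) = 0 − 0 = 0.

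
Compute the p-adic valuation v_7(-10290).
v_7(-10290) = 3

v_7(n) is the largest exponent k such that 7^k divides n. Factor out: -10290 = -7^3 · 30. (Sign doesn't affect v_p.) So v_7(-10290) = 3.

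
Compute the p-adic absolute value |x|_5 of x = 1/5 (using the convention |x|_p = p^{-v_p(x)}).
|1/5|_5 = 5

Step 1 — compute v_5(x) by factoring powers of 5 out of the numerator and denominator: v_5(1/5) = -1. Step 2 — apply |x|_p = p^{-v_p(x)} = 5^{1} = 5.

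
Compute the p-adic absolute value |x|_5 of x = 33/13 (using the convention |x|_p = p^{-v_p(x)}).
|33/13|_5 = 1

Step 1 — compute v_5(x) by factoring powers of 5 out of the numerator and denominator: v_5(33/13) = 0. Step 2 — apply |x|_p = p^{-v_p(x)} = 5^{0} = 1.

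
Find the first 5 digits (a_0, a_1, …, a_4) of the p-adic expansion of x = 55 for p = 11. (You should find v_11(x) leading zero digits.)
(a_0, …, a_4) = (0, 5, 0, 0, 0)

v_11(55) = 1, so a_0 = ... = a_0 = 0. Factor out: x = 11^1 · u with u = 5 a unit in ℤ_11. Expand u iteratively via a_{v+i} = u_i mod 11, u_{i+1} = (u_i − a_{v+i})/11:
  u_0 = 5;  a_1 = 5;  u_1 = (u_0 − 5)/11 = 0
  u_1 = 0;  a_2 = 0;  u_2 = (u_1 − 0)/11 = 0
  u_2 = 0;  a_3 = 0;  u_3 = (u_2 − 0)/11 = 0
  u_3 = 0;  a_4 = 0;  u_4 = (u_3 − 0)/11 = 0
Digits: (0, 5, 0, 0, 0).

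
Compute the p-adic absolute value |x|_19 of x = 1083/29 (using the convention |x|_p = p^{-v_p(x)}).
|1083/29|_19 = 1/361

Step 1 — compute v_19(x) by factoring powers of 19 out of the numerator and denominator: v_19(1083/29) = 2. Step 2 — apply |x|_p = p^{-v_p(x)} = 19^{-2} = 1/361.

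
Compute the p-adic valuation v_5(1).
v_5(1) = 0

v_5(n) is the largest exponent k such that 5^k divides n. Factor out: 1 = 5^0 · 1. (Sign doesn't affect v_p.) So v_5(1) = 0.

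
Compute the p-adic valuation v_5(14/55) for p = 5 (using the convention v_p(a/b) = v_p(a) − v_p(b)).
v_5(14/55) = -1

Factor powers of 5 from the numerator and denominator of the reduced fraction: 14 = 5^0 · 14 and 55 = 5^1 · 11. Apply v_p(a/b) = v_p(a) − v_p(b): v_5(14/55) = 0 − 1 = -1.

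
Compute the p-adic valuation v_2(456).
v_2(456) = 3

v_2(n) is the largest exponent k such that 2^k divides n. Factor out: 456 = 2^3 · 57. (Sign doesn't affect v_p.) So v_2(456) = 3.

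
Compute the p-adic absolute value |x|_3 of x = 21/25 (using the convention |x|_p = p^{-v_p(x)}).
|21/25|_3 = 1/3

Step 1 — compute v_3(x) by factoring powers of 3 out of the numerator and denominator: v_3(21/25) = 1. Step 2 — apply |x|_p = p^{-v_p(x)} = 3^{-1} = 1/3.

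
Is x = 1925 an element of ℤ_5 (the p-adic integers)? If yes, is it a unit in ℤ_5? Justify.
x ∈ ℤ_5 but not a unit; v_5(x) = 2 > 0

ℤ_5 = {x ∈ ℚ_5 : v_5(x) ≥ 0} and ℤ_5^× = {x ∈ ℤ_5 : v_5(x) = 0}. Here v_5(1925) = v_5(num) − v_5(den) = 2; compare against these criteria.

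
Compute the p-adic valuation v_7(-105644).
v_7(-105644) = 4

v_7(n) is the largest exponent k such that 7^k divides n. Factor out: -105644 = -7^4 · 44. (Sign doesn't affect v_p.) So v_7(-105644) = 4.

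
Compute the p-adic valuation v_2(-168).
v_2(-168) = 3

v_2(n) is the largest exponent k such that 2^k divides n. Factor out: -168 = -2^3 · 21. (Sign doesn't affect v_p.) So v_2(-168) = 3.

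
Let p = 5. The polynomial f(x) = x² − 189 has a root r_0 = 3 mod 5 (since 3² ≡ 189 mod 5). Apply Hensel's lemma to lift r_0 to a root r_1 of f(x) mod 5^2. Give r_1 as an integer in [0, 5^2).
r_1 = 8 (mod 25)

Hensel's recurrence: r_{i+1} = r_i − f(r_i)·(f′(r_i))^{-1} mod 5^{i+2}, with f′(x) = 2x. Iterate:
  r_0 = 3 (mod 5)
  r_1 = 8 (mod 25)
Final: r_1 = 8, and one checks f(r_1) ≡ 0 mod 5^2.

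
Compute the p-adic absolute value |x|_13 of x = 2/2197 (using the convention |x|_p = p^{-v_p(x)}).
|2/2197|_13 = 2197

Step 1 — compute v_13(x) by factoring powers of 13 out of the numerator and denominator: v_13(2/2197) = -3. Step 2 — apply |x|_p = p^{-v_p(x)} = 13^{3} = 2197.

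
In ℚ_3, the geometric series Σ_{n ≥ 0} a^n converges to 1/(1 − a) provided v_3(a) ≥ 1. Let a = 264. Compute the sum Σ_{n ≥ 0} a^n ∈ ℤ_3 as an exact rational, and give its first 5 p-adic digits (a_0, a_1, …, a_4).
Σ a^n = 1/(1 − a) = -1/263;  first 5 digits = (1, 1, 0, 0, 1)

v_3(a) = 1 ≥ 1, so the series converges in ℤ_3 to 1/(1 − a) = 1/(1 − 264) = -1/263. Expand this rational in ℤ_3: compute digits iteratively via d_i = x_i mod 3, x_{i+1} = (x_i − d_i)/3. The first 5 digits are (1, 1, 0, 0, 1).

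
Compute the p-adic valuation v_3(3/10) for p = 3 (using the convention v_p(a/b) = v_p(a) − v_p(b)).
v_3(3/10) = 1

Factor powers of 3 from the numerator and denominator of the reduced fraction: 3 = 3^1 · 1 and 10 = 3^0 · 10. Apply v_p(a/b) = v_p(a) − v_p(b): v_3(3/10) = 1 − 0 = 1.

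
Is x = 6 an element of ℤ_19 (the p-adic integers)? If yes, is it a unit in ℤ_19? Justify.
x ∈ ℤ_19^× (unit); v_19(x) = 0

ℤ_19 = {x ∈ ℚ_19 : v_19(x) ≥ 0} and ℤ_19^× = {x ∈ ℤ_19 : v_19(x) = 0}. Here v_19(6) = v_19(num) − v_19(den) = 0; compare against these criteria.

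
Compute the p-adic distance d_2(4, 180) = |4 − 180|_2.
d_2(4, 180) = 1/16

Step 1 — x − y = 4 − 180 = -176. Step 2 — v_2(-176) = 4 (factor: -176 = −(2^4 · 11); the sign does not affect v_p). Step 3 — |x − y|_2 = 2^{-4} = 1/16.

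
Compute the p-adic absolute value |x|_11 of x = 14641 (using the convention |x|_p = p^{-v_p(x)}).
|14641|_11 = 1/14641

Step 1 — compute v_11(x) by factoring powers of 11 out of the numerator and denominator: v_11(14641) = 4. Step 2 — apply |x|_p = p^{-v_p(x)} = 11^{-4} = 1/14641.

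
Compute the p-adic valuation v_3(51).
v_3(51) = 1

v_3(n) is the largest exponent k such that 3^k divides n. Factor out: 51 = 3^1 · 17. (Sign doesn't affect v_p.) So v_3(51) = 1.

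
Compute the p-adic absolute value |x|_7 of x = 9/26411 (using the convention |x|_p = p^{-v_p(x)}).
|9/26411|_7 = 2401

Step 1 — compute v_7(x) by factoring powers of 7 out of the numerator and denominator: v_7(9/26411) = -4. Step 2 — apply |x|_p = p^{-v_p(x)} = 7^{4} = 2401.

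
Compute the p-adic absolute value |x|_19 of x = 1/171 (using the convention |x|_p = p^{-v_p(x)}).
|1/171|_19 = 19

Step 1 — compute v_19(x) by factoring powers of 19 out of the numerator and denominator: v_19(1/171) = -1. Step 2 — apply |x|_p = p^{-v_p(x)} = 19^{1} = 19.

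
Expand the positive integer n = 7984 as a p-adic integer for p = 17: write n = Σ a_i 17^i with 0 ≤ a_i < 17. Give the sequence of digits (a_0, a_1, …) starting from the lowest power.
(a_0, a_1, …) = (11, 10, 10, 1)

Repeated division by 17 gives the digits low-to-high: 7984 = 11 + 10·17^1 + 10·17^2 + 1·17^3. Digit sequence: (11, 10, 10, 1).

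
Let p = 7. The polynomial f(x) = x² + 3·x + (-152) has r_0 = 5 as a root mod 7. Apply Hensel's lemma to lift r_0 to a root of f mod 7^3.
r_2 = 236 (mod 343)

Hensel: r_{i+1} = r_i − f(r_i)·(f′(r_i))^{-1} mod 7^{i+2}, f′(x) = 2x + 3. Iterate:
  r_0 = 5 (mod 7)
  r_1 = 40 (mod 49)
  r_2 = 236 (mod 343)
Final: r = 236 satisfies f(r) ≡ 0 mod 7^3.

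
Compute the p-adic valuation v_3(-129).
v_3(-129) = 1

v_3(n) is the largest exponent k such that 3^k divides n. Factor out: -129 = -3^1 · 43. (Sign doesn't affect v_p.) So v_3(-129) = 1.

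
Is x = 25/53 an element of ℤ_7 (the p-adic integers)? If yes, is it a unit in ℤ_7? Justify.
x ∈ ℤ_7^× (unit); v_7(x) = 0

ℤ_7 = {x ∈ ℚ_7 : v_7(x) ≥ 0} and ℤ_7^× = {x ∈ ℤ_7 : v_7(x) = 0}. Here v_7(25/53) = v_7(num) − v_7(den) = 0; compare against these criteria.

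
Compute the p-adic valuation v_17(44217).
v_17(44217) = 3

v_17(n) is the largest exponent k such that 17^k divides n. Factor out: 44217 = 17^3 · 9. (Sign doesn't affect v_p.) So v_17(44217) = 3.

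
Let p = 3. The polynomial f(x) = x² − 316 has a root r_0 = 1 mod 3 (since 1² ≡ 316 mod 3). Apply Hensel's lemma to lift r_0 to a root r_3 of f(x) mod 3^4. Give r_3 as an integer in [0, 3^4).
r_3 = 37 (mod 81)

Hensel's recurrence: r_{i+1} = r_i − f(r_i)·(f′(r_i))^{-1} mod 3^{i+2}, with f′(x) = 2x. Iterate:
  r_0 = 1 (mod 3)
  r_1 = 1 (mod 9)
  r_2 = 10 (mod 27)
  r_3 = 37 (mod 81)
Final: r_3 = 37, and one checks f(r_3) ≡ 0 mod 3^4.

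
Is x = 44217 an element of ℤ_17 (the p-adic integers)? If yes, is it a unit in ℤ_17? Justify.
x ∈ ℤ_17 but not a unit; v_17(x) = 3 > 0

ℤ_17 = {x ∈ ℚ_17 : v_17(x) ≥ 0} and ℤ_17^× = {x ∈ ℤ_17 : v_17(x) = 0}. Here v_17(44217) = v_17(num) − v_17(den) = 3; compare against these criteria.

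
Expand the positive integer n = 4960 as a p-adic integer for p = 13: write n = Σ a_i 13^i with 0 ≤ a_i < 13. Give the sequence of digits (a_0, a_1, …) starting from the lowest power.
(a_0, a_1, …) = (7, 4, 3, 2)

Repeated division by 13 gives the digits low-to-high: 4960 = 7 + 4·13^1 + 3·13^2 + 2·13^3. Digit sequence: (7, 4, 3, 2).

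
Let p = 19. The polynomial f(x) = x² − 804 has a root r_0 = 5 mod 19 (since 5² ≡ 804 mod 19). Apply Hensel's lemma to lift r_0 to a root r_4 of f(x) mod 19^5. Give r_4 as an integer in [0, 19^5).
r_4 = 1194307 (mod 2476099)

Hensel's recurrence: r_{i+1} = r_i − f(r_i)·(f′(r_i))^{-1} mod 19^{i+2}, with f′(x) = 2x. Iterate:
  r_0 = 5 (mod 19)
  r_1 = 119 (mod 361)
  r_2 = 841 (mod 6859)
  r_3 = 21418 (mod 130321)
  r_4 = 1194307 (mod 2476099)
Final: r_4 = 1194307, and one checks f(r_4) ≡ 0 mod 19^5.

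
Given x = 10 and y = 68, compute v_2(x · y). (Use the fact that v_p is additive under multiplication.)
v_2(680) = 3

v_p(x) = 1 (factor: 10 = 2^1 · 5); v_p(y) = 2 (factor: 68 = 2^2 · 17). Additivity: v_p(xy) = v_p(x) + v_p(y) = 1 + 2 = 3. (Direct check: xy = 680 = 2^3 · (85).)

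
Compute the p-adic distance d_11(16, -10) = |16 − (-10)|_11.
d_11(16, -10) = 1

Step 1 — x − y = 16 − (-10) = 26. Step 2 — v_11(26) = 0 (factor: 26 = (11^0 · 26); the sign does not affect v_p). Step 3 — |x − y|_11 = 11^{0} = 1.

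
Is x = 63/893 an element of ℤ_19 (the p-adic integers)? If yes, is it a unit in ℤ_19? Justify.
x ∉ ℤ_19 (v_19(x) = -1 < 0)

ℤ_19 = {x ∈ ℚ_19 : v_19(x) ≥ 0} and ℤ_19^× = {x ∈ ℤ_19 : v_19(x) = 0}. Here v_19(63/893) = v_19(num) − v_19(den) = -1; compare against these criteria.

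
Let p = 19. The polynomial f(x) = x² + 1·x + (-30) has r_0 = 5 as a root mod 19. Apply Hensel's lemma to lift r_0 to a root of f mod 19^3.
r_2 = 5 (mod 6859)

Hensel: r_{i+1} = r_i − f(r_i)·(f′(r_i))^{-1} mod 19^{i+2}, f′(x) = 2x + 1. Iterate:
  r_0 = 5 (mod 19)
  r_1 = 5 (mod 361)
  r_2 = 5 (mod 6859)
Final: r = 5 satisfies f(r) ≡ 0 mod 19^3.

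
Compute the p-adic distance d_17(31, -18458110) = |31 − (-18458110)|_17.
d_17(31, -18458110) = 1/1419857

Step 1 — x − y = 31 − (-18458110) = 18458141. Step 2 — v_17(18458141) = 5 (factor: 18458141 = (17^5 · 13); the sign does not affect v_p). Step 3 — |x − y|_17 = 17^{-5} = 1/1419857.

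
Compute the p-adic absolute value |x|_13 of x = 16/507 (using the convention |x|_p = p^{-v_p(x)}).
|16/507|_13 = 169

Step 1 — compute v_13(x) by factoring powers of 13 out of the numerator and denominator: v_13(16/507) = -2. Step 2 — apply |x|_p = p^{-v_p(x)} = 13^{2} = 169.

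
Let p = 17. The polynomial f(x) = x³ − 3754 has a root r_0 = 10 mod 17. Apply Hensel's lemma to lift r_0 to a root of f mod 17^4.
r_3 = 7643 (mod 83521)

Hensel: r_{i+1} = r_i − f(r_i)/f′(r_i) mod 17^{i+2}, where f′(x) = 3x². Iterate:
  r_0 = 10 (mod 17)
  r_1 = 129 (mod 289)
  r_2 = 2730 (mod 4913)
  r_3 = 7643 (mod 83521)
Final: r = 7643 with f(r) ≡ 0 mod 17^4.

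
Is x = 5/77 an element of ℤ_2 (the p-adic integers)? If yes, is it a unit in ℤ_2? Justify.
x ∈ ℤ_2^× (unit); v_2(x) = 0

ℤ_2 = {x ∈ ℚ_2 : v_2(x) ≥ 0} and ℤ_2^× = {x ∈ ℤ_2 : v_2(x) = 0}. Here v_2(5/77) = v_2(num) − v_2(den) = 0; compare against these criteria.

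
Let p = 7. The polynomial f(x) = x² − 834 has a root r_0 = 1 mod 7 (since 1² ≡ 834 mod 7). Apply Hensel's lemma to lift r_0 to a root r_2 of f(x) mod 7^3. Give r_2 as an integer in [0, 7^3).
r_2 = 246 (mod 343)

Hensel's recurrence: r_{i+1} = r_i − f(r_i)·(f′(r_i))^{-1} mod 7^{i+2}, with f′(x) = 2x. Iterate:
  r_0 = 1 (mod 7)
  r_1 = 1 (mod 49)
  r_2 = 246 (mod 343)
Final: r_2 = 246, and one checks f(r_2) ≡ 0 mod 7^3.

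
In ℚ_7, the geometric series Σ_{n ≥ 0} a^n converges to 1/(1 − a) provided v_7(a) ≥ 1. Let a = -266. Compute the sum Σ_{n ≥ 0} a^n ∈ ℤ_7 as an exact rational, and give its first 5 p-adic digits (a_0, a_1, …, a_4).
Σ a^n = 1/(1 − a) = 1/267;  first 5 digits = (1, 4, 3, 3, 6)

v_7(a) = 1 ≥ 1, so the series converges in ℤ_7 to 1/(1 − a) = 1/(1 − (-266)) = 1/267. Expand this rational in ℤ_7: compute digits iteratively via d_i = x_i mod 7, x_{i+1} = (x_i − d_i)/7. The first 5 digits are (1, 4, 3, 3, 6).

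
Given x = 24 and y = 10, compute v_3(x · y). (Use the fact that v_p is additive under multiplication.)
v_3(240) = 1

v_p(x) = 1 (factor: 24 = 3^1 · 8); v_p(y) = 0 (factor: 10 = 3^0 · 10). Additivity: v_p(xy) = v_p(x) + v_p(y) = 1 + 0 = 1. (Direct check: xy = 240 = 3^1 · (80).)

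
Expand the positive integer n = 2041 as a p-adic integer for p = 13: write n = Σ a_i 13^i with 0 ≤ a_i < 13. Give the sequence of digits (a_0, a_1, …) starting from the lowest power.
(a_0, a_1, …) = (0, 1, 12)

Repeated division by 13 gives the digits low-to-high: 2041 = 1·13^1 + 12·13^2. Digit sequence: (0, 1, 12).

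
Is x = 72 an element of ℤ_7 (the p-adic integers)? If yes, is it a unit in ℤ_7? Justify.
x ∈ ℤ_7^× (unit); v_7(x) = 0

ℤ_7 = {x ∈ ℚ_7 : v_7(x) ≥ 0} and ℤ_7^× = {x ∈ ℤ_7 : v_7(x) = 0}. Here v_7(72) = v_7(num) − v_7(den) = 0; compare against these criteria.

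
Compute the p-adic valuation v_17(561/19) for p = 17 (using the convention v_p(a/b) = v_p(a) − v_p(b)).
v_17(561/19) = 1

Factor powers of 17 from the numerator and denominator of the reduced fraction: 561 = 17^1 · 33 and 19 = 17^0 · 19. Apply v_p(a/b) = v_p(a) − v_p(b): v_17(561/19) = 1 − 0 = 1.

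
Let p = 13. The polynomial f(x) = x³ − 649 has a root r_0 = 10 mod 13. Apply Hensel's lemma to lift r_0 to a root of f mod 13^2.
r_1 = 166 (mod 169)

Hensel: r_{i+1} = r_i − f(r_i)/f′(r_i) mod 13^{i+2}, where f′(x) = 3x². Iterate:
  r_0 = 10 (mod 13)
  r_1 = 166 (mod 169)
Final: r = 166 with f(r) ≡ 0 mod 13^2.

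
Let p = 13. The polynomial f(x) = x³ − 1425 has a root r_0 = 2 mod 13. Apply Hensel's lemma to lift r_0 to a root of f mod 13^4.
r_3 = 12105 (mod 28561)

Hensel: r_{i+1} = r_i − f(r_i)/f′(r_i) mod 13^{i+2}, where f′(x) = 3x². Iterate:
  r_0 = 2 (mod 13)
  r_1 = 106 (mod 169)
  r_2 = 1120 (mod 2197)
  r_3 = 12105 (mod 28561)
Final: r = 12105 with f(r) ≡ 0 mod 13^4.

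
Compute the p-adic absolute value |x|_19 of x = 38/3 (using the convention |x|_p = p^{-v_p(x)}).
|38/3|_19 = 1/19

Step 1 — compute v_19(x) by factoring powers of 19 out of the numerator and denominator: v_19(38/3) = 1. Step 2 — apply |x|_p = p^{-v_p(x)} = 19^{-1} = 1/19.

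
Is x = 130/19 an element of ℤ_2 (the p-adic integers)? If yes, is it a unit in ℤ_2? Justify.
x ∈ ℤ_2 but not a unit; v_2(x) = 1 > 0

ℤ_2 = {x ∈ ℚ_2 : v_2(x) ≥ 0} and ℤ_2^× = {x ∈ ℤ_2 : v_2(x) = 0}. Here v_2(130/19) = v_2(num) − v_2(den) = 1; compare against these criteria.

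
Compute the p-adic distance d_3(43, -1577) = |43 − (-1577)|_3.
d_3(43, -1577) = 1/81

Step 1 — x − y = 43 − (-1577) = 1620. Step 2 — v_3(1620) = 4 (factor: 1620 = (3^4 · 20); the sign does not affect v_p). Step 3 — |x − y|_3 = 3^{-4} = 1/81.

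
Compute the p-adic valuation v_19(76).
v_19(76) = 1

v_19(n) is the largest exponent k such that 19^k divides n. Factor out: 76 = 19^1 · 4. (Sign doesn't affect v_p.) So v_19(76) = 1.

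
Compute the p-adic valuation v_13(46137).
v_13(46137) = 3

v_13(n) is the largest exponent k such that 13^k divides n. Factor out: 46137 = 13^3 · 21. (Sign doesn't affect v_p.) So v_13(46137) = 3.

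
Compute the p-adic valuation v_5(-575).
v_5(-575) = 2

v_5(n) is the largest exponent k such that 5^k divides n. Factor out: -575 = -5^2 · 23. (Sign doesn't affect v_p.) So v_5(-575) = 2.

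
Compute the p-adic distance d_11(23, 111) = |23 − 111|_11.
d_11(23, 111) = 1/11

Step 1 — x − y = 23 − 111 = -88. Step 2 — v_11(-88) = 1 (factor: -88 = −(11^1 · 8); the sign does not affect v_p). Step 3 — |x − y|_11 = 11^{-1} = 1/11.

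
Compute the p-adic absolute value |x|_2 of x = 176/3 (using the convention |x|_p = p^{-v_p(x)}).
|176/3|_2 = 1/16

Step 1 — compute v_2(x) by factoring powers of 2 out of the numerator and denominator: v_2(176/3) = 4. Step 2 — apply |x|_p = p^{-v_p(x)} = 2^{-4} = 1/16.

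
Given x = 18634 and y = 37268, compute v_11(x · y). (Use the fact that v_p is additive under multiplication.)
v_11(694451912) = 6

v_p(x) = 3 (factor: 18634 = 11^3 · 14); v_p(y) = 3 (factor: 37268 = 11^3 · 28). Additivity: v_p(xy) = v_p(x) + v_p(y) = 3 + 3 = 6. (Direct check: xy = 694451912 = 11^6 · (392).)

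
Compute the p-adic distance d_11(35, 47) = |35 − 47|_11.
d_11(35, 47) = 1

Step 1 — x − y = 35 − 47 = -12. Step 2 — v_11(-12) = 0 (factor: -12 = −(11^0 · 12); the sign does not affect v_p). Step 3 — |x − y|_11 = 11^{0} = 1.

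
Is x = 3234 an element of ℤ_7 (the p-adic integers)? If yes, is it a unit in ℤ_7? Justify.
x ∈ ℤ_7 but not a unit; v_7(x) = 2 > 0

ℤ_7 = {x ∈ ℚ_7 : v_7(x) ≥ 0} and ℤ_7^× = {x ∈ ℤ_7 : v_7(x) = 0}. Here v_7(3234) = v_7(num) − v_7(den) = 2; compare against these criteria.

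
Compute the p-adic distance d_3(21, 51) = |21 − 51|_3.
d_3(21, 51) = 1/3

Step 1 — x − y = 21 − 51 = -30. Step 2 — v_3(-30) = 1 (factor: -30 = −(3^1 · 10); the sign does not affect v_p). Step 3 — |x − y|_3 = 3^{-1} = 1/3.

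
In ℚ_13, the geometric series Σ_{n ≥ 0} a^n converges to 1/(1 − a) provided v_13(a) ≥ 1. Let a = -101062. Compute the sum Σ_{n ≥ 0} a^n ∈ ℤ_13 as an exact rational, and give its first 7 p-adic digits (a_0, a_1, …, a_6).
Σ a^n = 1/(1 − a) = 1/101063;  first 7 digits = (1, 0, 0, 6, 9, 12, 9)

v_13(a) = 3 ≥ 1, so the series converges in ℤ_13 to 1/(1 − a) = 1/(1 − (-101062)) = 1/101063. Expand this rational in ℤ_13: compute digits iteratively via d_i = x_i mod 13, x_{i+1} = (x_i − d_i)/13. The first 7 digits are (1, 0, 0, 6, 9, 12, 9).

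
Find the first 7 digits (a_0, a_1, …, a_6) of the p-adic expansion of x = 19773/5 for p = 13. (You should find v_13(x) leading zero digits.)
(a_0, …, a_6) = (0, 0, 0, 7, 10, 7, 2)

v_13(19773/5) = 3, so a_0 = ... = a_2 = 0. Factor out: x = 13^3 · u with u = 9/5 a unit in ℤ_13. Expand u iteratively via a_{v+i} = u_i mod 13, u_{i+1} = (u_i − a_{v+i})/13:
  u_0 = 9/5;  a_3 = 7;  u_1 = (u_0 − 7)/13 = -2/5
  u_1 = -2/5;  a_4 = 10;  u_2 = (u_1 − 10)/13 = -4/5
  u_2 = -4/5;  a_5 = 7;  u_3 = (u_2 − 7)/13 = -3/5
  u_3 = -3/5;  a_6 = 2;  u_4 = (u_3 − 2)/13 = -1/5
Digits: (0, 0, 0, 7, 10, 7, 2).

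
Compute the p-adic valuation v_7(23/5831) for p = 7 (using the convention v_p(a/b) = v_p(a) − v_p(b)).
v_7(23/5831) = -3

Factor powers of 7 from the numerator and denominator of the reduced fraction: 23 = 7^0 · 23 and 5831 = 7^3 · 17. Apply v_p(a/b) = v_p(a) − v_p(b): v_7(23/5831) = 0 − 3 = -3.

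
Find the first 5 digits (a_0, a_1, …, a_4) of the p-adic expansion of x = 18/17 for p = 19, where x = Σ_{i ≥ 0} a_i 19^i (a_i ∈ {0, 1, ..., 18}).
(a_0, …, a_4) = (10, 4, 2, 1, 10)

v_19(18/17) = 0 (numerator and denominator both coprime to 19), so x ∈ ℤ_19^×. Compute digits iteratively via a_i = x_i mod 19, x_{i+1} = (x_i − a_i)/19, with x_0 = x:
  x_0 = 18/17;  a_0 = 10;  x_1 = (x_0 − 10)/19 = -8/17
  x_1 = -8/17;  a_1 = 4;  x_2 = (x_1 − 4)/19 = -4/17
  x_2 = -4/17;  a_2 = 2;  x_3 = (x_2 − 2)/19 = -2/17
  x_3 = -2/17;  a_3 = 1;  x_4 = (x_3 − 1)/19 = -1/17
  x_4 = -1/17;  a_4 = 10;  x_5 = (x_4 − 10)/19 = -9/17
Digits: (10, 4, 2, 1, 10).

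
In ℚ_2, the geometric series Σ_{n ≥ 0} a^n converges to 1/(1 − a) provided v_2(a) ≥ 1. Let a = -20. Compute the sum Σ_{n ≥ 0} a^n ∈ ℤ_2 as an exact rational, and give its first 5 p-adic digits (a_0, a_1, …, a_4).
Σ a^n = 1/(1 − a) = 1/21;  first 5 digits = (1, 0, 1, 1, 1)

v_2(a) = 2 ≥ 1, so the series converges in ℤ_2 to 1/(1 − a) = 1/(1 − (-20)) = 1/21. Expand this rational in ℤ_2: compute digits iteratively via d_i = x_i mod 2, x_{i+1} = (x_i − d_i)/2. The first 5 digits are (1, 0, 1, 1, 1).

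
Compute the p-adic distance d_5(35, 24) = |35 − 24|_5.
d_5(35, 24) = 1

Step 1 — x − y = 35 − 24 = 11. Step 2 — v_5(11) = 0 (factor: 11 = (5^0 · 11); the sign does not affect v_p). Step 3 — |x − y|_5 = 5^{0} = 1.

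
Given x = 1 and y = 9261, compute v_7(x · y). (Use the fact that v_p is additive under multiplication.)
v_7(9261) = 3

v_p(x) = 0 (factor: 1 = 7^0 · 1); v_p(y) = 3 (factor: 9261 = 7^3 · 27). Additivity: v_p(xy) = v_p(x) + v_p(y) = 0 + 3 = 3. (Direct check: xy = 9261 = 7^3 · (27).)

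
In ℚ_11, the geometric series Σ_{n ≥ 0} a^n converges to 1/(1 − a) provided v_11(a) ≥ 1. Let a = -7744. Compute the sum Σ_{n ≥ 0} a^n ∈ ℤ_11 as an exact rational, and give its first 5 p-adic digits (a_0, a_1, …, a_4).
Σ a^n = 1/(1 − a) = 1/7745;  first 5 digits = (1, 0, 2, 5, 3)

v_11(a) = 2 ≥ 1, so the series converges in ℤ_11 to 1/(1 − a) = 1/(1 − (-7744)) = 1/7745. Expand this rational in ℤ_11: compute digits iteratively via d_i = x_i mod 11, x_{i+1} = (x_i − d_i)/11. The first 5 digits are (1, 0, 2, 5, 3).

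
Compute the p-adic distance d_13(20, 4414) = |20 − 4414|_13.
d_13(20, 4414) = 1/2197

Step 1 — x − y = 20 − 4414 = -4394. Step 2 — v_13(-4394) = 3 (factor: -4394 = −(13^3 · 2); the sign does not affect v_p). Step 3 — |x − y|_13 = 13^{-3} = 1/2197.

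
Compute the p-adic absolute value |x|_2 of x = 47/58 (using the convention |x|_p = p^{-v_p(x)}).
|47/58|_2 = 2

Step 1 — compute v_2(x) by factoring powers of 2 out of the numerator and denominator: v_2(47/58) = -1. Step 2 — apply |x|_p = p^{-v_p(x)} = 2^{1} = 2.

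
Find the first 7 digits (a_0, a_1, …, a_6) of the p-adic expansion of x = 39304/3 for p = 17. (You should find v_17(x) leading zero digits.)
(a_0, …, a_6) = (0, 0, 0, 14, 5, 11, 5)

v_17(39304/3) = 3, so a_0 = ... = a_2 = 0. Factor out: x = 17^3 · u with u = 8/3 a unit in ℤ_17. Expand u iteratively via a_{v+i} = u_i mod 17, u_{i+1} = (u_i − a_{v+i})/17:
  u_0 = 8/3;  a_3 = 14;  u_1 = (u_0 − 14)/17 = -2/3
  u_1 = -2/3;  a_4 = 5;  u_2 = (u_1 − 5)/17 = -1/3
  u_2 = -1/3;  a_5 = 11;  u_3 = (u_2 − 11)/17 = -2/3
  u_3 = -2/3;  a_6 = 5;  u_4 = (u_3 − 5)/17 = -1/3
Digits: (0, 0, 0, 14, 5, 11, 5).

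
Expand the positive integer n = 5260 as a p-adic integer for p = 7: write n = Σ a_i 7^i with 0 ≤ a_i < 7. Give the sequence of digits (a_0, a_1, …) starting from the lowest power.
(a_0, a_1, …) = (3, 2, 2, 1, 2)

Repeated division by 7 gives the digits low-to-high: 5260 = 3 + 2·7^1 + 2·7^2 + 1·7^3 + 2·7^4. Digit sequence: (3, 2, 2, 1, 2).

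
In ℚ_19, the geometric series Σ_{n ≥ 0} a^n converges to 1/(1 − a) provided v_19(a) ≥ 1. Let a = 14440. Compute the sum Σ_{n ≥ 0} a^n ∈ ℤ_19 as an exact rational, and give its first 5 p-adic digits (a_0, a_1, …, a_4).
Σ a^n = 1/(1 − a) = -1/14439;  first 5 digits = (1, 0, 2, 2, 4)

v_19(a) = 2 ≥ 1, so the series converges in ℤ_19 to 1/(1 − a) = 1/(1 − 14440) = -1/14439. Expand this rational in ℤ_19: compute digits iteratively via d_i = x_i mod 19, x_{i+1} = (x_i − d_i)/19. The first 5 digits are (1, 0, 2, 2, 4).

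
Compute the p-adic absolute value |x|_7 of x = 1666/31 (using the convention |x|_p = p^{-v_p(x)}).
|1666/31|_7 = 1/49

Step 1 — compute v_7(x) by factoring powers of 7 out of the numerator and denominator: v_7(1666/31) = 2. Step 2 — apply |x|_p = p^{-v_p(x)} = 7^{-2} = 1/49.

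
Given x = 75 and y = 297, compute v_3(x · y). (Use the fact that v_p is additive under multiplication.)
v_3(22275) = 4

v_p(x) = 1 (factor: 75 = 3^1 · 25); v_p(y) = 3 (factor: 297 = 3^3 · 11). Additivity: v_p(xy) = v_p(x) + v_p(y) = 1 + 3 = 4. (Direct check: xy = 22275 = 3^4 · (275).)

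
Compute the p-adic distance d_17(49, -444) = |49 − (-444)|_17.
d_17(49, -444) = 1/17

Step 1 — x − y = 49 − (-444) = 493. Step 2 — v_17(493) = 1 (factor: 493 = (17^1 · 29); the sign does not affect v_p). Step 3 — |x − y|_17 = 17^{-1} = 1/17.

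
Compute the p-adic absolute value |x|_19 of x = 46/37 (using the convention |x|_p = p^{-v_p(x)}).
|46/37|_19 = 1

Step 1 — compute v_19(x) by factoring powers of 19 out of the numerator and denominator: v_19(46/37) = 0. Step 2 — apply |x|_p = p^{-v_p(x)} = 19^{0} = 1.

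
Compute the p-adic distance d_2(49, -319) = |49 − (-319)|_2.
d_2(49, -319) = 1/16

Step 1 — x − y = 49 − (-319) = 368. Step 2 — v_2(368) = 4 (factor: 368 = (2^4 · 23); the sign does not affect v_p). Step 3 — |x − y|_2 = 2^{-4} = 1/16.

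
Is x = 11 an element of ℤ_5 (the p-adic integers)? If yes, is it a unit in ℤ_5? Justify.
x ∈ ℤ_5^× (unit); v_5(x) = 0

ℤ_5 = {x ∈ ℚ_5 : v_5(x) ≥ 0} and ℤ_5^× = {x ∈ ℤ_5 : v_5(x) = 0}. Here v_5(11) = v_5(num) − v_5(den) = 0; compare against these criteria.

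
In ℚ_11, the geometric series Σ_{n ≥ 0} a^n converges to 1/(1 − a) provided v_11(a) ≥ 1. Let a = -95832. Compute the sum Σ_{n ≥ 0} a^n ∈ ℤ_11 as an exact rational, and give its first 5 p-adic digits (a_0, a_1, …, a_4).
Σ a^n = 1/(1 − a) = 1/95833;  first 5 digits = (1, 0, 0, 5, 4)

v_11(a) = 3 ≥ 1, so the series converges in ℤ_11 to 1/(1 − a) = 1/(1 − (-95832)) = 1/95833. Expand this rational in ℤ_11: compute digits iteratively via d_i = x_i mod 11, x_{i+1} = (x_i − d_i)/11. The first 5 digits are (1, 0, 0, 5, 4).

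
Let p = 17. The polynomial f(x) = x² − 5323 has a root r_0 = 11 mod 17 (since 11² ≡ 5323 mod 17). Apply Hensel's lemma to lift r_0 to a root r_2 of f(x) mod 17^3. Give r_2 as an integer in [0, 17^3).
r_2 = 2034 (mod 4913)

Hensel's recurrence: r_{i+1} = r_i − f(r_i)·(f′(r_i))^{-1} mod 17^{i+2}, with f′(x) = 2x. Iterate:
  r_0 = 11 (mod 17)
  r_1 = 11 (mod 289)
  r_2 = 2034 (mod 4913)
Final: r_2 = 2034, and one checks f(r_2) ≡ 0 mod 17^3.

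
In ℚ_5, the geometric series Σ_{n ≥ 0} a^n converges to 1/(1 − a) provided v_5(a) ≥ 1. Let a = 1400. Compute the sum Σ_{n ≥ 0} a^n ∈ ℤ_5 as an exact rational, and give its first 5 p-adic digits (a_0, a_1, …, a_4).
Σ a^n = 1/(1 − a) = -1/1399;  first 5 digits = (1, 0, 1, 1, 3)

v_5(a) = 2 ≥ 1, so the series converges in ℤ_5 to 1/(1 − a) = 1/(1 − 1400) = -1/1399. Expand this rational in ℤ_5: compute digits iteratively via d_i = x_i mod 5, x_{i+1} = (x_i − d_i)/5. The first 5 digits are (1, 0, 1, 1, 3).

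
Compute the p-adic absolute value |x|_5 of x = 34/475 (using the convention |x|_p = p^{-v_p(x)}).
|34/475|_5 = 25

Step 1 — compute v_5(x) by factoring powers of 5 out of the numerator and denominator: v_5(34/475) = -2. Step 2 — apply |x|_p = p^{-v_p(x)} = 5^{2} = 25.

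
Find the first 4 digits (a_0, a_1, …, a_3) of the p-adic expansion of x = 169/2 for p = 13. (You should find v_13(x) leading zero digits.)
(a_0, …, a_3) = (0, 0, 7, 6)

v_13(169/2) = 2, so a_0 = ... = a_1 = 0. Factor out: x = 13^2 · u with u = 1/2 a unit in ℤ_13. Expand u iteratively via a_{v+i} = u_i mod 13, u_{i+1} = (u_i − a_{v+i})/13:
  u_0 = 1/2;  a_2 = 7;  u_1 = (u_0 − 7)/13 = -1/2
  u_1 = -1/2;  a_3 = 6;  u_2 = (u_1 − 6)/13 = -1/2
Digits: (0, 0, 7, 6).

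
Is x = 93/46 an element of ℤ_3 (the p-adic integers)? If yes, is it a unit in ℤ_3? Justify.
x ∈ ℤ_3 but not a unit; v_3(x) = 1 > 0

ℤ_3 = {x ∈ ℚ_3 : v_3(x) ≥ 0} and ℤ_3^× = {x ∈ ℤ_3 : v_3(x) = 0}. Here v_3(93/46) = v_3(num) − v_3(den) = 1; compare against these criteria.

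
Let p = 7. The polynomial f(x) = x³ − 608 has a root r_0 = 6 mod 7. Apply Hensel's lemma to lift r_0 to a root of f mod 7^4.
r_3 = 1966 (mod 2401)

Hensel: r_{i+1} = r_i − f(r_i)/f′(r_i) mod 7^{i+2}, where f′(x) = 3x². Iterate:
  r_0 = 6 (mod 7)
  r_1 = 6 (mod 49)
  r_2 = 251 (mod 343)
  r_3 = 1966 (mod 2401)
Final: r = 1966 with f(r) ≡ 0 mod 7^4.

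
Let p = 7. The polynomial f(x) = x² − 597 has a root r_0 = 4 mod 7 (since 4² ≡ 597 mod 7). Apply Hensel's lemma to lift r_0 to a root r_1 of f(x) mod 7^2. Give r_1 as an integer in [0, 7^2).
r_1 = 46 (mod 49)

Hensel's recurrence: r_{i+1} = r_i − f(r_i)·(f′(r_i))^{-1} mod 7^{i+2}, with f′(x) = 2x. Iterate:
  r_0 = 4 (mod 7)
  r_1 = 46 (mod 49)
Final: r_1 = 46, and one checks f(r_1) ≡ 0 mod 7^2.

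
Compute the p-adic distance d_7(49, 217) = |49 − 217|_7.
d_7(49, 217) = 1/7

Step 1 — x − y = 49 − 217 = -168. Step 2 — v_7(-168) = 1 (factor: -168 = −(7^1 · 24); the sign does not affect v_p). Step 3 — |x − y|_7 = 7^{-1} = 1/7.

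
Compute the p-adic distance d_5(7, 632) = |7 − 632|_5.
d_5(7, 632) = 1/625

Step 1 — x − y = 7 − 632 = -625. Step 2 — v_5(-625) = 4 (factor: -625 = −(5^4 · 1); the sign does not affect v_p). Step 3 — |x − y|_5 = 5^{-4} = 1/625.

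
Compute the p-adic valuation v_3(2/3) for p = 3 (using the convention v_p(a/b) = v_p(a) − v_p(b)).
v_3(2/3) = -1

Factor powers of 3 from the numerator and denominator of the reduced fraction: 2 = 3^0 · 2 and 3 = 3^1 · 1. Apply v_p(a/b) = v_p(a) − v_p(b): v_3(2/3) = 0 − 1 = -1.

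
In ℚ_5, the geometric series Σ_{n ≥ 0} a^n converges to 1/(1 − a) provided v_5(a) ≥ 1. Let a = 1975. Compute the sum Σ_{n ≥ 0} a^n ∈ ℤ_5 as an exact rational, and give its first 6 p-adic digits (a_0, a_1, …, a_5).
Σ a^n = 1/(1 − a) = -1/1974;  first 6 digits = (1, 0, 4, 0, 4, 3)

v_5(a) = 2 ≥ 1, so the series converges in ℤ_5 to 1/(1 − a) = 1/(1 − 1975) = -1/1974. Expand this rational in ℤ_5: compute digits iteratively via d_i = x_i mod 5, x_{i+1} = (x_i − d_i)/5. The first 6 digits are (1, 0, 4, 0, 4, 3).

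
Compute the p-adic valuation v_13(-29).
v_13(-29) = 0

v_13(n) is the largest exponent k such that 13^k divides n. Factor out: -29 = -13^0 · 29. (Sign doesn't affect v_p.) So v_13(-29) = 0.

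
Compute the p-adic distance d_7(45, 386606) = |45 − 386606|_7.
d_7(45, 386606) = 1/16807

Step 1 — x − y = 45 − 386606 = -386561. Step 2 — v_7(-386561) = 5 (factor: -386561 = −(7^5 · 23); the sign does not affect v_p). Step 3 — |x − y|_7 = 7^{-5} = 1/16807.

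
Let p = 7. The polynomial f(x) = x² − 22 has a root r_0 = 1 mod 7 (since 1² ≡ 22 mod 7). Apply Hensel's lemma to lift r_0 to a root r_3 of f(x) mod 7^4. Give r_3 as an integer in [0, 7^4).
r_3 = 85 (mod 2401)

Hensel's recurrence: r_{i+1} = r_i − f(r_i)·(f′(r_i))^{-1} mod 7^{i+2}, with f′(x) = 2x. Iterate:
  r_0 = 1 (mod 7)
  r_1 = 36 (mod 49)
  r_2 = 85 (mod 343)
  r_3 = 85 (mod 2401)
Final: r_3 = 85, and one checks f(r_3) ≡ 0 mod 7^4.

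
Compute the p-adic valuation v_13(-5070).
v_13(-5070) = 2

v_13(n) is the largest exponent k such that 13^k divides n. Factor out: -5070 = -13^2 · 30. (Sign doesn't affect v_p.) So v_13(-5070) = 2.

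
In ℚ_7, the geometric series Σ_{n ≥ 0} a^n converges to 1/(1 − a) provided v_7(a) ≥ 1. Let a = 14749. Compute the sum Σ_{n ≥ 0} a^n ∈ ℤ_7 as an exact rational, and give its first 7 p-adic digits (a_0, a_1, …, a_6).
Σ a^n = 1/(1 − a) = -1/14748;  first 7 digits = (1, 0, 0, 1, 6, 0, 1)

v_7(a) = 3 ≥ 1, so the series converges in ℤ_7 to 1/(1 − a) = 1/(1 − 14749) = -1/14748. Expand this rational in ℤ_7: compute digits iteratively via d_i = x_i mod 7, x_{i+1} = (x_i − d_i)/7. The first 7 digits are (1, 0, 0, 1, 6, 0, 1).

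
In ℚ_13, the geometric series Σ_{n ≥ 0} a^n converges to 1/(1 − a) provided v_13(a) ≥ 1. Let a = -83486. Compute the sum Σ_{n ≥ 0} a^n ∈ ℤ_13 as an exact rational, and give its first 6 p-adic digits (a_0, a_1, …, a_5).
Σ a^n = 1/(1 − a) = 1/83487;  first 6 digits = (1, 0, 0, 1, 10, 12)

v_13(a) = 3 ≥ 1, so the series converges in ℤ_13 to 1/(1 − a) = 1/(1 − (-83486)) = 1/83487. Expand this rational in ℤ_13: compute digits iteratively via d_i = x_i mod 13, x_{i+1} = (x_i − d_i)/13. The first 6 digits are (1, 0, 0, 1, 10, 12).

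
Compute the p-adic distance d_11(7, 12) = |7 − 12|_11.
d_11(7, 12) = 1

Step 1 — x − y = 7 − 12 = -5. Step 2 — v_11(-5) = 0 (factor: -5 = −(11^0 · 5); the sign does not affect v_p). Step 3 — |x − y|_11 = 11^{0} = 1.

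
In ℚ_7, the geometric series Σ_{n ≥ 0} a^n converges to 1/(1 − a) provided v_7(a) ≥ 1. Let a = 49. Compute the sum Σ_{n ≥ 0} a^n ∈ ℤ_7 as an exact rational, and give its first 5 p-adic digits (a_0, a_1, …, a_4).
Σ a^n = 1/(1 − a) = -1/48;  first 5 digits = (1, 0, 1, 0, 1)

v_7(a) = 2 ≥ 1, so the series converges in ℤ_7 to 1/(1 − a) = 1/(1 − 49) = -1/48. Expand this rational in ℤ_7: compute digits iteratively via d_i = x_i mod 7, x_{i+1} = (x_i − d_i)/7. The first 5 digits are (1, 0, 1, 0, 1).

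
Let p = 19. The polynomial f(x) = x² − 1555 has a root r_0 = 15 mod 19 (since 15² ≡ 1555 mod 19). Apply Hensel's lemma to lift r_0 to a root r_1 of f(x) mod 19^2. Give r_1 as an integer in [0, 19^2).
r_1 = 300 (mod 361)

Hensel's recurrence: r_{i+1} = r_i − f(r_i)·(f′(r_i))^{-1} mod 19^{i+2}, with f′(x) = 2x. Iterate:
  r_0 = 15 (mod 19)
  r_1 = 300 (mod 361)
Final: r_1 = 300, and one checks f(r_1) ≡ 0 mod 19^2.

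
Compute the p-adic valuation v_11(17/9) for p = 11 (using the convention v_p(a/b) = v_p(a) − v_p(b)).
v_11(17/9) = 0

Factor powers of 11 from the numerator and denominator of the reduced fraction: 17 = 11^0 · 17 and 9 = 11^0 · 9. Apply v_p(a/b) = v_p(a) − v_p(b): v_11(17/9) = 0 − 0 = 0.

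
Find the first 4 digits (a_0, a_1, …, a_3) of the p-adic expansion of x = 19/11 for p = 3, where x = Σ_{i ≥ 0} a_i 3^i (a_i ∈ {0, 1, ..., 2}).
(a_0, …, a_3) = (2, 1, 1, 2)

v_3(19/11) = 0 (numerator and denominator both coprime to 3), so x ∈ ℤ_3^×. Compute digits iteratively via a_i = x_i mod 3, x_{i+1} = (x_i − a_i)/3, with x_0 = x:
  x_0 = 19/11;  a_0 = 2;  x_1 = (x_0 − 2)/3 = -1/11
  x_1 = -1/11;  a_1 = 1;  x_2 = (x_1 − 1)/3 = -4/11
  x_2 = -4/11;  a_2 = 1;  x_3 = (x_2 − 1)/3 = -5/11
  x_3 = -5/11;  a_3 = 2;  x_4 = (x_3 − 2)/3 = -9/11
Digits: (2, 1, 1, 2).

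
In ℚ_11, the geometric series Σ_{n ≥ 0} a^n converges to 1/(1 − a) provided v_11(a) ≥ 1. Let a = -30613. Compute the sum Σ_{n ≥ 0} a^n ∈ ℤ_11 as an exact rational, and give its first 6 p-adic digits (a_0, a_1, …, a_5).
Σ a^n = 1/(1 − a) = 1/30614;  first 6 digits = (1, 0, 0, 10, 8, 10)

v_11(a) = 3 ≥ 1, so the series converges in ℤ_11 to 1/(1 − a) = 1/(1 − (-30613)) = 1/30614. Expand this rational in ℤ_11: compute digits iteratively via d_i = x_i mod 11, x_{i+1} = (x_i − d_i)/11. The first 6 digits are (1, 0, 0, 10, 8, 10).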